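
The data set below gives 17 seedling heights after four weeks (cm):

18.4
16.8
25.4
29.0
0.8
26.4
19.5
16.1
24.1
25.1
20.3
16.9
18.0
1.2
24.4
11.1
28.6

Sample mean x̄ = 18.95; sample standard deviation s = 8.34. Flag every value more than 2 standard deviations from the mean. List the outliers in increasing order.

0.8, 1.2

Cutoffs at x̄ ± 2s: 18.95 ± 2·8.34 = [2.27, 35.63].
0.8: z = -2.18, |z| > 2 → outlier.
1.2: z = -2.13, |z| > 2 → outlier.
Every other value lies within [2.27, 35.63].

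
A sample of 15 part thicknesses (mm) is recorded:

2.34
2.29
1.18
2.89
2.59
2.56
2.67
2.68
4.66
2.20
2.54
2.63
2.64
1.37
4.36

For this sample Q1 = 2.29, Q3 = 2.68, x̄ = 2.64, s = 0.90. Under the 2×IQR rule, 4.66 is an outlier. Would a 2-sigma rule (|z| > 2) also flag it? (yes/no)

z = (4.66 − 2.64) / 0.90 = 2.24.
|z| = 2.24 > 2.

yes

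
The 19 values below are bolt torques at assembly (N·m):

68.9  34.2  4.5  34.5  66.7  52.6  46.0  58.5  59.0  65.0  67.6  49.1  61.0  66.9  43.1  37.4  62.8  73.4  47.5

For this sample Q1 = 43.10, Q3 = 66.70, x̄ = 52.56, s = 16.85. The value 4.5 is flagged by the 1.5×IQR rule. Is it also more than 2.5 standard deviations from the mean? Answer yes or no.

z = (4.5 − 52.56) / 16.85 = -2.85.
|z| = 2.85 > 2.5.

yes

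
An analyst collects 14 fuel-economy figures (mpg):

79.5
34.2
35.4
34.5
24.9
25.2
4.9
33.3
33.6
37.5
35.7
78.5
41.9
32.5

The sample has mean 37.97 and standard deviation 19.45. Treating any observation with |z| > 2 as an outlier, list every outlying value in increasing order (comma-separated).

78.5, 79.5

Cutoffs at x̄ ± 2s: 37.97 ± 2·19.45 = [-0.93, 76.87].
78.5: z = 2.08, |z| > 2 → outlier.
79.5: z = 2.14, |z| > 2 → outlier.
Every other value lies within [-0.93, 76.87].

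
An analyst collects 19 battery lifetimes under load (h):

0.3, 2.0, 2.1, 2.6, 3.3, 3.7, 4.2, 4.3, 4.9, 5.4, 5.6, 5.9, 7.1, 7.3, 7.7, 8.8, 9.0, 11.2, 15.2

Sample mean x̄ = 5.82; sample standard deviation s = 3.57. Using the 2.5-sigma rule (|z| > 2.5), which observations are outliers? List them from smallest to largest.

Cutoffs at x̄ ± 2.5s: 5.82 ± 2.5·3.57 = [-3.105, 14.745].
15.2: z = 2.63, |z| > 2.5 → outlier.
Every other value lies within [-3.105, 14.745].

15.2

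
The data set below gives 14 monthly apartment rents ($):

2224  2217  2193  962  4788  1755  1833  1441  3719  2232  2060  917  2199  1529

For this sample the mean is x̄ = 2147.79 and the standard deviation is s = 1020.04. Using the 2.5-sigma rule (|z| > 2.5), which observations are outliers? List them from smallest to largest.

Cutoffs at x̄ ± 2.5s: 2147.79 ± 2.5·1020.04 = [-402.31, 4697.89].
4788: z = 2.59, |z| > 2.5 → outlier.
Every other value lies within [-402.31, 4697.89].

4788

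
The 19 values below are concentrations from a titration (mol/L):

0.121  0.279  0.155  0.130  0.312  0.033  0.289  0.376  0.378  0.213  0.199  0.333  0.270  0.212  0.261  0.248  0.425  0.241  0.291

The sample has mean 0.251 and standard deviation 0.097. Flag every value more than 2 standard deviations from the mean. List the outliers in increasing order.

0.033

Cutoffs at x̄ ± 2s: 0.251 ± 2·0.097 = [0.057, 0.445].
0.033: z = -2.25, |z| > 2 → outlier.
Every other value lies within [0.057, 0.445].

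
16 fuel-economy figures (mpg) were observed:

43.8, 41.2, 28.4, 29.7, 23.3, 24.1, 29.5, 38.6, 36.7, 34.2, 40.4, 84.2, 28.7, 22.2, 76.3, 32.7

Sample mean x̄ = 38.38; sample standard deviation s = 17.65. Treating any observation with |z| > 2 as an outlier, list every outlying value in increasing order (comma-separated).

Cutoffs at x̄ ± 2s: 38.38 ± 2·17.65 = [3.08, 73.68].
76.3: z = 2.15, |z| > 2 → outlier.
84.2: z = 2.60, |z| > 2 → outlier.
Every other value lies within [3.08, 73.68].

76.3, 84.2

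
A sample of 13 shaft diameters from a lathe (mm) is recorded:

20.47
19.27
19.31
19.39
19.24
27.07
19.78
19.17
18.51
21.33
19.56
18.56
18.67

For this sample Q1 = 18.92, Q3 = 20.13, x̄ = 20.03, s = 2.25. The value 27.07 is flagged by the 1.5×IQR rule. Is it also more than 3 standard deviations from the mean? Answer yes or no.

yes

z = (27.07 − 20.03) / 2.25 = 3.13.
|z| = 3.13 > 3.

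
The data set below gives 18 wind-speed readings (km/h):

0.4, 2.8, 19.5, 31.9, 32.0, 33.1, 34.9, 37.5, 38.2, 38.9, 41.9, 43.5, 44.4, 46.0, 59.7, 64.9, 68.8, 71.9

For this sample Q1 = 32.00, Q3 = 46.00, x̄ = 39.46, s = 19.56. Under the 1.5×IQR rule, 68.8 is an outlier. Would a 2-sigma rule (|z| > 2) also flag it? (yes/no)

no

z = (68.8 − 39.46) / 19.56 = 1.50.
|z| = 1.50 ≤ 2.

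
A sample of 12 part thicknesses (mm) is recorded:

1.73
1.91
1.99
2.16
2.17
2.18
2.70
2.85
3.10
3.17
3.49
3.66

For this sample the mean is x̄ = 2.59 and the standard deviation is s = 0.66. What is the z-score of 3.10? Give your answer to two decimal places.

0.77

z = (3.10 − 2.59) / 0.66 = 0.77.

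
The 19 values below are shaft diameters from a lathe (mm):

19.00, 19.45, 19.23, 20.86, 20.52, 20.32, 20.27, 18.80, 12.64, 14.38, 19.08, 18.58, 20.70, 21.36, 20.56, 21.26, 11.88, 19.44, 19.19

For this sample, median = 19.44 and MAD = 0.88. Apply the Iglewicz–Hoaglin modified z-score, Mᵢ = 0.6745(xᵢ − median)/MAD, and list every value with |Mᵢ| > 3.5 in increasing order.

|Mᵢ| > 3.5 ⇔ |xᵢ − 19.44| > 3.5·0.88/0.6745 = 4.57.
So outliers lie outside [14.87, 24.01].
11.88: M = -5.79 → outlier.
12.64: M = -5.21 → outlier.
14.38: M = -3.88 → outlier.

11.88, 12.64, 14.38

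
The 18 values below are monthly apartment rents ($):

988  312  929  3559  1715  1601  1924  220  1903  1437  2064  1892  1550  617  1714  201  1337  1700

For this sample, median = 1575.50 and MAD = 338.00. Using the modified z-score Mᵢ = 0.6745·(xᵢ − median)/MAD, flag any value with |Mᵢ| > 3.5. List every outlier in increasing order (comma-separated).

3559

|Mᵢ| > 3.5 ⇔ |xᵢ − 1575.50| > 3.5·338.00/0.6745 = 1753.89.
So outliers lie outside [-178.39, 3329.39].
3559: M = 3.96 → outlier.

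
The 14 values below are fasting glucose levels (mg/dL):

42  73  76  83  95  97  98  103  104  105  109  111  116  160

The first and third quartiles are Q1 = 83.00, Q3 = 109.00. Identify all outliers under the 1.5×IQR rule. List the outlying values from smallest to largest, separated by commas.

42, 160

IQR = Q3 − Q1 = 109.00 − 83.00 = 26.00.
Lower fence = Q1 − 1.5·IQR = 83.00 − 39.00 = 44.00.
Upper fence = Q3 + 1.5·IQR = 109.00 + 39.00 = 148.00.
42 < 44.00 → outlier.
160 > 148.00 → outlier.
All remaining values lie within [44.00, 148.00].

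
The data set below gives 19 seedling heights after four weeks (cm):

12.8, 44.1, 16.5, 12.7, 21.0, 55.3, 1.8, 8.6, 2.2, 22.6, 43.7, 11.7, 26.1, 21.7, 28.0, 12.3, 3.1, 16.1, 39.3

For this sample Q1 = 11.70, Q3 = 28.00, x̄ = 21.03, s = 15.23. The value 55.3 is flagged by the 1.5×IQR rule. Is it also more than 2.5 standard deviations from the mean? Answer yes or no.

z = (55.3 − 21.03) / 15.23 = 2.25.
|z| = 2.25 ≤ 2.5.

no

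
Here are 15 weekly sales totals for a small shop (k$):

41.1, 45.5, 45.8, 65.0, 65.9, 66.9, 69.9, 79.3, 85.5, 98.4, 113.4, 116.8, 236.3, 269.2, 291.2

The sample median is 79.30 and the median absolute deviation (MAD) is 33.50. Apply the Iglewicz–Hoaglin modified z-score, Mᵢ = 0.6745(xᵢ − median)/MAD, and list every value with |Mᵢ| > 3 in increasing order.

|Mᵢ| > 3 ⇔ |xᵢ − 79.30| > 3·33.50/0.6745 = 149.00.
So outliers lie outside [-69.70, 228.30].
236.3: M = 3.16 → outlier.
269.2: M = 3.82 → outlier.
291.2: M = 4.27 → outlier.

236.3, 269.2, 291.2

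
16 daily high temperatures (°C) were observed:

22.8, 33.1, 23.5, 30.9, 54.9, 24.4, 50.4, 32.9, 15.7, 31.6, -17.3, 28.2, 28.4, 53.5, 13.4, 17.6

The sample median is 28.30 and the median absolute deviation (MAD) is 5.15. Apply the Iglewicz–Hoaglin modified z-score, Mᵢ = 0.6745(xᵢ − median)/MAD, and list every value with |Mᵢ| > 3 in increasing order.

|Mᵢ| > 3 ⇔ |xᵢ − 28.30| > 3·5.15/0.6745 = 22.91.
So outliers lie outside [5.39, 51.21].
-17.3: M = -5.97 → outlier.
53.5: M = 3.30 → outlier.
54.9: M = 3.48 → outlier.

-17.3, 53.5, 54.9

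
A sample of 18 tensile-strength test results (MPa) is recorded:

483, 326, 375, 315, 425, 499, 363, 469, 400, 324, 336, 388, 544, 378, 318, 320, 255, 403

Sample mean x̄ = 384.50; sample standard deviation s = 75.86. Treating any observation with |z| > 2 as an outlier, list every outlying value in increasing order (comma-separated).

Cutoffs at x̄ ± 2s: 384.50 ± 2·75.86 = [232.78, 536.22].
544: z = 2.10, |z| > 2 → outlier.
Every other value lies within [232.78, 536.22].

544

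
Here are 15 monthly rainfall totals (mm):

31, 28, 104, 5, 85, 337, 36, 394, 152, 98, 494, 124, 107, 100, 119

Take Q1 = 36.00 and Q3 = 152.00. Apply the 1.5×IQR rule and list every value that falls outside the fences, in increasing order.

337, 394, 494

IQR = Q3 − Q1 = 152.00 − 36.00 = 116.00.
Lower fence = Q1 − 1.5·IQR = 36.00 − 174.00 = -138.00.
Upper fence = Q3 + 1.5·IQR = 152.00 + 174.00 = 326.00.
337 > 326.00 → outlier.
394 > 326.00 → outlier.
494 > 326.00 → outlier.
All remaining values lie within [-138.00, 326.00].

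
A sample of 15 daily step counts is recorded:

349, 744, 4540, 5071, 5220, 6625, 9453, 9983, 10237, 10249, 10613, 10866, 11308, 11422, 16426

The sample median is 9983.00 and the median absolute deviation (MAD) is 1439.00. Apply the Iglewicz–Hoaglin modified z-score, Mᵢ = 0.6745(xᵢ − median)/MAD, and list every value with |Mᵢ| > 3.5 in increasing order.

|Mᵢ| > 3.5 ⇔ |xᵢ − 9983.00| > 3.5·1439.00/0.6745 = 7467.01.
So outliers lie outside [2515.99, 17450.01].
349: M = -4.52 → outlier.
744: M = -4.33 → outlier.

349, 744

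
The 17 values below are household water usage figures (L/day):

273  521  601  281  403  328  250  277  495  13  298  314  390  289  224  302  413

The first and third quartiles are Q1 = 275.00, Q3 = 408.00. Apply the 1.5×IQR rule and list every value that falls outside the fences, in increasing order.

13

IQR = Q3 − Q1 = 408.00 − 275.00 = 133.00.
Lower fence = Q1 − 1.5·IQR = 275.00 − 199.50 = 75.50.
Upper fence = Q3 + 1.5·IQR = 408.00 + 199.50 = 607.50.
13 < 75.50 → outlier.
All remaining values lie within [75.50, 607.50].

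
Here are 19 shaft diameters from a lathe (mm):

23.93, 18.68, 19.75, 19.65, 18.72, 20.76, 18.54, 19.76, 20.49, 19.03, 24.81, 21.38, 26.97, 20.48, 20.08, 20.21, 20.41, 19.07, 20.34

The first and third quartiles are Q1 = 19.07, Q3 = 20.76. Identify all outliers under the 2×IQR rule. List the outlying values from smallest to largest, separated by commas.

24.81, 26.97

IQR = Q3 − Q1 = 20.76 − 19.07 = 1.69.
Lower fence = Q1 − 2·IQR = 19.07 − 3.38 = 15.69.
Upper fence = Q3 + 2·IQR = 20.76 + 3.38 = 24.14.
24.81 > 24.14 → outlier.
26.97 > 24.14 → outlier.
All remaining values lie within [15.69, 24.14].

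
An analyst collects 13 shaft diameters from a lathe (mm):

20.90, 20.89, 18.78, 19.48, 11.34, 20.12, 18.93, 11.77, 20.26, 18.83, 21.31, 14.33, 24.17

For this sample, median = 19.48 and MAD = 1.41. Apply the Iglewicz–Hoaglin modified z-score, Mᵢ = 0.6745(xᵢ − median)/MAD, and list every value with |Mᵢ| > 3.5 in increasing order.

11.34, 11.77

|Mᵢ| > 3.5 ⇔ |xᵢ − 19.48| > 3.5·1.41/0.6745 = 7.32.
So outliers lie outside [12.16, 26.80].
11.34: M = -3.89 → outlier.
11.77: M = -3.69 → outlier.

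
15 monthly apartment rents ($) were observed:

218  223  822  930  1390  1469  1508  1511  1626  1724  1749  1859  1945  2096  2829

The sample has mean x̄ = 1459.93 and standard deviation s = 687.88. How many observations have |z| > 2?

Cutoffs: x̄ ± 2s = [84.17, 2835.69].
Every value lies within the cutoffs.

0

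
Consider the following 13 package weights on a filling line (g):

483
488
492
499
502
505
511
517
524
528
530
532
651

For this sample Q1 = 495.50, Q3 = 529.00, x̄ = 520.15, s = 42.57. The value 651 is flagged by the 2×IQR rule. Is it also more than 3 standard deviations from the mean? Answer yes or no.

yes

z = (651 − 520.15) / 42.57 = 3.07.
|z| = 3.07 > 3.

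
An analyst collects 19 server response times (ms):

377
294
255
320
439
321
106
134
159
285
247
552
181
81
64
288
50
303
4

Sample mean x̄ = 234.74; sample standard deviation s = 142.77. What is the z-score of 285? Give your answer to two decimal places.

0.35

z = (285 − 234.74) / 142.77 = 0.35.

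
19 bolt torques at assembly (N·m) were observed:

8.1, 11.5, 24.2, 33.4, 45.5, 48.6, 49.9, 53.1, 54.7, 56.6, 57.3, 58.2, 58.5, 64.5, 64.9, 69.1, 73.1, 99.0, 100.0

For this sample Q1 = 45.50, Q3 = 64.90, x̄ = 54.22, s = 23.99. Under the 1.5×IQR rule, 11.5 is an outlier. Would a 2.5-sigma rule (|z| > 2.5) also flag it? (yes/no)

no

z = (11.5 − 54.22) / 23.99 = -1.78.
|z| = 1.78 ≤ 2.5.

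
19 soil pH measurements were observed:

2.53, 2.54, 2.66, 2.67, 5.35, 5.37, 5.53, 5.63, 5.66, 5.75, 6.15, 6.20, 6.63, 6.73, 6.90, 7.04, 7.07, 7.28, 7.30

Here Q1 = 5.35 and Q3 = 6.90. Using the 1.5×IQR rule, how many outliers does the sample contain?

IQR = 1.55; fences at 5.35 − 2.325 = 3.025 and 6.90 + 2.325 = 9.225.
Outside the cutoffs: 2.53, 2.54, 2.66, 2.67.

4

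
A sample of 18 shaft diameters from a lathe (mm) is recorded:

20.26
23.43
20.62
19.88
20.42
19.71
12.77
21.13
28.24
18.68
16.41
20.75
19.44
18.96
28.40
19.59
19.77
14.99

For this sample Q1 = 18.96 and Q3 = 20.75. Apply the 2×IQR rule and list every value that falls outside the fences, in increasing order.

IQR = Q3 − Q1 = 20.75 − 18.96 = 1.79.
Lower fence = Q1 − 2·IQR = 18.96 − 3.58 = 15.38.
Upper fence = Q3 + 2·IQR = 20.75 + 3.58 = 24.33.
12.77 < 15.38 → outlier.
14.99 < 15.38 → outlier.
28.24 > 24.33 → outlier.
28.40 > 24.33 → outlier.
All remaining values lie within [15.38, 24.33].

12.77, 14.99, 28.24, 28.40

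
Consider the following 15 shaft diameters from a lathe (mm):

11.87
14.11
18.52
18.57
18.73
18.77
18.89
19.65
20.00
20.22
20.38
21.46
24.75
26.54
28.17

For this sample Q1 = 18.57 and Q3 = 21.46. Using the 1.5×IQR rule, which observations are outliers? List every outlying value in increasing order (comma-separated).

IQR = Q3 − Q1 = 21.46 − 18.57 = 2.89.
Lower fence = Q1 − 1.5·IQR = 18.57 − 4.335 = 14.235.
Upper fence = Q3 + 1.5·IQR = 21.46 + 4.335 = 25.795.
11.87 < 14.235 → outlier.
14.11 < 14.235 → outlier.
26.54 > 25.795 → outlier.
28.17 > 25.795 → outlier.
All remaining values lie within [14.235, 25.795].

11.87, 14.11, 26.54, 28.17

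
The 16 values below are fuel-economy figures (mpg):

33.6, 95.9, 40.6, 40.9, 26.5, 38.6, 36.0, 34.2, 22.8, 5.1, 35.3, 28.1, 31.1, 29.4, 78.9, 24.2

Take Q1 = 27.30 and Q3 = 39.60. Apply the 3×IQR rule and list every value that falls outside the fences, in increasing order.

78.9, 95.9

IQR = Q3 − Q1 = 39.60 − 27.30 = 12.30.
Lower fence = Q1 − 3·IQR = 27.30 − 36.90 = -9.60.
Upper fence = Q3 + 3·IQR = 39.60 + 36.90 = 76.50.
78.9 > 76.50 → outlier.
95.9 > 76.50 → outlier.
All remaining values lie within [-9.60, 76.50].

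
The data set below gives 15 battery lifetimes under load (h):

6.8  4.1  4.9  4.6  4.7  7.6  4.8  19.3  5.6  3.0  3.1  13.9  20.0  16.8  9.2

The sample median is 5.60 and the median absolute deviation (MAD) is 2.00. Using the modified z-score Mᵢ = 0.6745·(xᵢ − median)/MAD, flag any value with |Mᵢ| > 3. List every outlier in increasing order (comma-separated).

|Mᵢ| > 3 ⇔ |xᵢ − 5.60| > 3·2.00/0.6745 = 8.90.
So outliers lie outside [-3.30, 14.50].
16.8: M = 3.78 → outlier.
19.3: M = 4.62 → outlier.
20.0: M = 4.86 → outlier.

16.8, 19.3, 20.0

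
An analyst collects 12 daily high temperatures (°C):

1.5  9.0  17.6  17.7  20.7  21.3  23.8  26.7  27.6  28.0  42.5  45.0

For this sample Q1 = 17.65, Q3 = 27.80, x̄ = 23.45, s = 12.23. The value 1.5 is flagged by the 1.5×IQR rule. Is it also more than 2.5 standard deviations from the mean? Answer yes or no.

no

z = (1.5 − 23.45) / 12.23 = -1.79.
|z| = 1.79 ≤ 2.5.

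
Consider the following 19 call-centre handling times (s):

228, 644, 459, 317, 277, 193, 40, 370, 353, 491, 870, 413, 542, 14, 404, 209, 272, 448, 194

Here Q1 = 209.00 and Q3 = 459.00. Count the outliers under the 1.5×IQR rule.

1

IQR = 250.00; fences at 209.00 − 375.00 = -166.00 and 459.00 + 375.00 = 834.00.
Outside the cutoffs: 870.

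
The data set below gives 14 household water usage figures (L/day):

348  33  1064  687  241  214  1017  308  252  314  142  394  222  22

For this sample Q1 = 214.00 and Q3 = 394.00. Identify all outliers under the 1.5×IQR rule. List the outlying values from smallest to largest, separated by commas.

IQR = Q3 − Q1 = 394.00 − 214.00 = 180.00.
Lower fence = Q1 − 1.5·IQR = 214.00 − 270.00 = -56.00.
Upper fence = Q3 + 1.5·IQR = 394.00 + 270.00 = 664.00.
687 > 664.00 → outlier.
1017 > 664.00 → outlier.
1064 > 664.00 → outlier.
All remaining values lie within [-56.00, 664.00].

687, 1017, 1064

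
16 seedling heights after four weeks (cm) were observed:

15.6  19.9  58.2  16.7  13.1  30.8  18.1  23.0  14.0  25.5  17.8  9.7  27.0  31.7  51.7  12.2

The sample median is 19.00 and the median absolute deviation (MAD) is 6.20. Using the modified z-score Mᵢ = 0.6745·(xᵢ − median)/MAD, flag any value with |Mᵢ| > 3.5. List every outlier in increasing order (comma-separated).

51.7, 58.2

|Mᵢ| > 3.5 ⇔ |xᵢ − 19.00| > 3.5·6.20/0.6745 = 32.17.
So outliers lie outside [-13.17, 51.17].
51.7: M = 3.56 → outlier.
58.2: M = 4.26 → outlier.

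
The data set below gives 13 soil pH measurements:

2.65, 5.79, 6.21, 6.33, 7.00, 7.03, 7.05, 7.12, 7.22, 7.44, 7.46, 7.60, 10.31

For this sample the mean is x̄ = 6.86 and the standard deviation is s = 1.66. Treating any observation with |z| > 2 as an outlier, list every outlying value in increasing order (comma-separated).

2.65, 10.31

Cutoffs at x̄ ± 2s: 6.86 ± 2·1.66 = [3.54, 10.18].
2.65: z = -2.54, |z| > 2 → outlier.
10.31: z = 2.08, |z| > 2 → outlier.
Every other value lies within [3.54, 10.18].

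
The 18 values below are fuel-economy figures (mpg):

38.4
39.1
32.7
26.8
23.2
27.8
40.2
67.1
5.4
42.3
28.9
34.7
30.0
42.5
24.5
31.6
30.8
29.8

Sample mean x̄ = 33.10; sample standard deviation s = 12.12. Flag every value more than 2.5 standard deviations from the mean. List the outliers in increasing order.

67.1

Cutoffs at x̄ ± 2.5s: 33.10 ± 2.5·12.12 = [2.80, 63.40].
67.1: z = 2.81, |z| > 2.5 → outlier.
Every other value lies within [2.80, 63.40].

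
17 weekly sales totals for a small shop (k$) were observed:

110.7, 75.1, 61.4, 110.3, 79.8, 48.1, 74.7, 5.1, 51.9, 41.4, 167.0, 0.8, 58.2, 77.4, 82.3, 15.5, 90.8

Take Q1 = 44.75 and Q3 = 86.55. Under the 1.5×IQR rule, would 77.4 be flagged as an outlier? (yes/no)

IQR = Q3 − Q1 = 86.55 − 44.75 = 41.80.
Lower fence = Q1 − 1.5·IQR = 44.75 − 62.70 = -17.95.
Upper fence = Q3 + 1.5·IQR = 86.55 + 62.70 = 149.25.
77.4 lies within [-17.95, 149.25].

no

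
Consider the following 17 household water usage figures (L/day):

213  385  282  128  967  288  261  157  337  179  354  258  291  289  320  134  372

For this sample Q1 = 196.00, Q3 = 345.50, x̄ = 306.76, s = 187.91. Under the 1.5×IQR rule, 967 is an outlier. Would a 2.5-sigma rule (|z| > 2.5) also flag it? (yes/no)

z = (967 − 306.76) / 187.91 = 3.51.
|z| = 3.51 > 2.5.

yes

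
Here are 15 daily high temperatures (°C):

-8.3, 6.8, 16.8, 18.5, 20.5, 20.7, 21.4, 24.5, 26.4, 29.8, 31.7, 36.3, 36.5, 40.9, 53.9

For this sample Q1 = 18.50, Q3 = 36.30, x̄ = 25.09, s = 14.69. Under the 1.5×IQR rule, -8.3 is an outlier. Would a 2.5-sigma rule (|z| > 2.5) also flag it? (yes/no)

no

z = (-8.3 − 25.09) / 14.69 = -2.27.
|z| = 2.27 ≤ 2.5.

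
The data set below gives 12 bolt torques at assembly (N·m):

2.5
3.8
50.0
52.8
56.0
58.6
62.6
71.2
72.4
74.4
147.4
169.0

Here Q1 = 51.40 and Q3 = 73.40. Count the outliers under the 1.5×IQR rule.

4

IQR = 22.00; fences at 51.40 − 33.00 = 18.40 and 73.40 + 33.00 = 106.40.
Outside the cutoffs: 2.5, 3.8, 147.4, 169.0.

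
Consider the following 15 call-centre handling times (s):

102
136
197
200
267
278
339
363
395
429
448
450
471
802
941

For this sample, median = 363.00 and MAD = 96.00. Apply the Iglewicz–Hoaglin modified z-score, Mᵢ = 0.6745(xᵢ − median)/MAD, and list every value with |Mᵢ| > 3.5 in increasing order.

|Mᵢ| > 3.5 ⇔ |xᵢ − 363.00| > 3.5·96.00/0.6745 = 498.15.
So outliers lie outside [-135.15, 861.15].
941: M = 4.06 → outlier.

941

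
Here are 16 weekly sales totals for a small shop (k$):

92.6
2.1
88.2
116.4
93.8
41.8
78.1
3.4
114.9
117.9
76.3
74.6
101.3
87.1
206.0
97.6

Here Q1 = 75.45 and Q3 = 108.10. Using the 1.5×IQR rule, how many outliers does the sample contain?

3

IQR = 32.65; fences at 75.45 − 48.975 = 26.475 and 108.10 + 48.975 = 157.075.
Outside the cutoffs: 2.1, 3.4, 206.0.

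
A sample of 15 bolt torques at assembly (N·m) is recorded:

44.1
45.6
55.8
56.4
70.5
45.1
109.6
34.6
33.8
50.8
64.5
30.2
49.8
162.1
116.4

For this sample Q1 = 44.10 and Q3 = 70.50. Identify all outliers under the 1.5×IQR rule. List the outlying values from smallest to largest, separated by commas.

116.4, 162.1

IQR = Q3 − Q1 = 70.50 − 44.10 = 26.40.
Lower fence = Q1 − 1.5·IQR = 44.10 − 39.60 = 4.50.
Upper fence = Q3 + 1.5·IQR = 70.50 + 39.60 = 110.10.
116.4 > 110.10 → outlier.
162.1 > 110.10 → outlier.
All remaining values lie within [4.50, 110.10].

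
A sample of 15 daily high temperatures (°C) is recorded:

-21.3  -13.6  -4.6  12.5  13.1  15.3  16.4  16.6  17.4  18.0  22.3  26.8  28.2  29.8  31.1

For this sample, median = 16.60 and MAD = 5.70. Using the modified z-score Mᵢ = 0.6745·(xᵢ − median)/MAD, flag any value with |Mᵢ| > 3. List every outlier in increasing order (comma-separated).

-21.3, -13.6

|Mᵢ| > 3 ⇔ |xᵢ − 16.60| > 3·5.70/0.6745 = 25.35.
So outliers lie outside [-8.75, 41.95].
-21.3: M = -4.48 → outlier.
-13.6: M = -3.57 → outlier.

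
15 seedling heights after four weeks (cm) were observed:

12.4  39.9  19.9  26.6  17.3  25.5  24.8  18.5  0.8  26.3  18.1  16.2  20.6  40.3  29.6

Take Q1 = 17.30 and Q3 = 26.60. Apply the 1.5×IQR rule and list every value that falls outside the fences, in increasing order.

IQR = Q3 − Q1 = 26.60 − 17.30 = 9.30.
Lower fence = Q1 − 1.5·IQR = 17.30 − 13.95 = 3.35.
Upper fence = Q3 + 1.5·IQR = 26.60 + 13.95 = 40.55.
0.8 < 3.35 → outlier.
All remaining values lie within [3.35, 40.55].

0.8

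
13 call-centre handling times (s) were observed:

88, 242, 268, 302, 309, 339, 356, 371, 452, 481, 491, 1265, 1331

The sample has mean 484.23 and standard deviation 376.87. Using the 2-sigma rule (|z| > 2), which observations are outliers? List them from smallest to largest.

Cutoffs at x̄ ± 2s: 484.23 ± 2·376.87 = [-269.51, 1237.97].
1265: z = 2.07, |z| > 2 → outlier.
1331: z = 2.25, |z| > 2 → outlier.
Every other value lies within [-269.51, 1237.97].

1265, 1331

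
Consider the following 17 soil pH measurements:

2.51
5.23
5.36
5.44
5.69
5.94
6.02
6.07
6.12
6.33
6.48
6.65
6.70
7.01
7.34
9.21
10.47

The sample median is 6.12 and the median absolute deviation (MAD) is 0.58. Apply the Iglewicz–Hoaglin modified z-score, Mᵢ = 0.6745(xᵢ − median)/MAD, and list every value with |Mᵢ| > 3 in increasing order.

2.51, 9.21, 10.47

|Mᵢ| > 3 ⇔ |xᵢ − 6.12| > 3·0.58/0.6745 = 2.58.
So outliers lie outside [3.54, 8.70].
2.51: M = -4.20 → outlier.
9.21: M = 3.59 → outlier.
10.47: M = 5.06 → outlier.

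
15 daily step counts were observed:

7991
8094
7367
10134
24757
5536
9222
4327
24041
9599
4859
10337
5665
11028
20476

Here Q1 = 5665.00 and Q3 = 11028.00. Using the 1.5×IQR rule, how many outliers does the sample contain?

IQR = 5363.00; fences at 5665.00 − 8044.50 = -2379.50 and 11028.00 + 8044.50 = 19072.50.
Outside the cutoffs: 20476, 24041, 24757.

3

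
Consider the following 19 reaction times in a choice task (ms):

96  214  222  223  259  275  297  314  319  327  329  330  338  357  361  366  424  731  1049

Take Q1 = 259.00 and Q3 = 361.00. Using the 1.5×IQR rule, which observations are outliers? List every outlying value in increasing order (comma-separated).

96, 731, 1049

IQR = Q3 − Q1 = 361.00 − 259.00 = 102.00.
Lower fence = Q1 − 1.5·IQR = 259.00 − 153.00 = 106.00.
Upper fence = Q3 + 1.5·IQR = 361.00 + 153.00 = 514.00.
96 < 106.00 → outlier.
731 > 514.00 → outlier.
1049 > 514.00 → outlier.
All remaining values lie within [106.00, 514.00].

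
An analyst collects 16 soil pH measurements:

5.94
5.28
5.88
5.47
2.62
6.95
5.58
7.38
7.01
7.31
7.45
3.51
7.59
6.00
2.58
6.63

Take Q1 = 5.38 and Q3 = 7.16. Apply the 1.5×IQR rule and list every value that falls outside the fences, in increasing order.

2.58, 2.62

IQR = Q3 − Q1 = 7.16 − 5.38 = 1.78.
Lower fence = Q1 − 1.5·IQR = 5.38 − 2.67 = 2.71.
Upper fence = Q3 + 1.5·IQR = 7.16 + 2.67 = 9.83.
2.58 < 2.71 → outlier.
2.62 < 2.71 → outlier.
All remaining values lie within [2.71, 9.83].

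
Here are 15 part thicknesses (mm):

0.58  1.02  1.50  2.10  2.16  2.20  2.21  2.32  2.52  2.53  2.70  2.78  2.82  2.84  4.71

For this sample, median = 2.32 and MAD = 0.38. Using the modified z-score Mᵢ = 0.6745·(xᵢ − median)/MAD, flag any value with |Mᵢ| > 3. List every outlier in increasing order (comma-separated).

|Mᵢ| > 3 ⇔ |xᵢ − 2.32| > 3·0.38/0.6745 = 1.69.
So outliers lie outside [0.63, 4.01].
0.58: M = -3.09 → outlier.
4.71: M = 4.24 → outlier.

0.58, 4.71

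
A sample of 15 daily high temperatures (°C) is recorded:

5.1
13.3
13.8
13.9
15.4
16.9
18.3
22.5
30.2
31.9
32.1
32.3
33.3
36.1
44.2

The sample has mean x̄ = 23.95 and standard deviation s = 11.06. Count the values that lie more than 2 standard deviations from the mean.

0

Cutoffs: x̄ ± 2s = [1.83, 46.07].
Every value lies within the cutoffs.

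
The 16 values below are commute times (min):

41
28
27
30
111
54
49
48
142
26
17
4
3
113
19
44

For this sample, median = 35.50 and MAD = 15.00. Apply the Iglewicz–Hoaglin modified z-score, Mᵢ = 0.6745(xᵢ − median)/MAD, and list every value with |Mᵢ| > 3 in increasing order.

111, 113, 142

|Mᵢ| > 3 ⇔ |xᵢ − 35.50| > 3·15.00/0.6745 = 66.72.
So outliers lie outside [-31.22, 102.22].
111: M = 3.39 → outlier.
113: M = 3.48 → outlier.
142: M = 4.79 → outlier.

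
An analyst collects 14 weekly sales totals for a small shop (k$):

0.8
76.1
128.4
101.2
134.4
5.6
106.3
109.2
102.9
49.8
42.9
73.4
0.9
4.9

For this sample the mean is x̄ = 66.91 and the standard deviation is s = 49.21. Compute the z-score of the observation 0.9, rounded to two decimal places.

z = (0.9 − 66.91) / 49.21 = -1.34.

-1.34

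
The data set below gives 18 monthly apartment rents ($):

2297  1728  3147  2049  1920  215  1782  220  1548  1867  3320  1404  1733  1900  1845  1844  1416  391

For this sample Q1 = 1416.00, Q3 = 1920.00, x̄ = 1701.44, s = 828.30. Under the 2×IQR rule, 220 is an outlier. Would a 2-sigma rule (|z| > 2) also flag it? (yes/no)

no

z = (220 − 1701.44) / 828.30 = -1.79.
|z| = 1.79 ≤ 2.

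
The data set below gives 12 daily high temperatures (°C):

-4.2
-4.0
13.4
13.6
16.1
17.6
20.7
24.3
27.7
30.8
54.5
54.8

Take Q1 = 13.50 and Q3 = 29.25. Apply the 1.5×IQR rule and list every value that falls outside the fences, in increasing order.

IQR = Q3 − Q1 = 29.25 − 13.50 = 15.75.
Lower fence = Q1 − 1.5·IQR = 13.50 − 23.625 = -10.125.
Upper fence = Q3 + 1.5·IQR = 29.25 + 23.625 = 52.875.
54.5 > 52.875 → outlier.
54.8 > 52.875 → outlier.
All remaining values lie within [-10.125, 52.875].

54.5, 54.8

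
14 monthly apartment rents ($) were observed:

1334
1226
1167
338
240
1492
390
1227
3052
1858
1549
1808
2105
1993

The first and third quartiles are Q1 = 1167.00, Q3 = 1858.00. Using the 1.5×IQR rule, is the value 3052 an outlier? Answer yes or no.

yes

IQR = Q3 − Q1 = 1858.00 − 1167.00 = 691.00.
Lower fence = Q1 − 1.5·IQR = 1167.00 − 1036.50 = 130.50.
Upper fence = Q3 + 1.5·IQR = 1858.00 + 1036.50 = 2894.50.
3052 lies above the upper fence.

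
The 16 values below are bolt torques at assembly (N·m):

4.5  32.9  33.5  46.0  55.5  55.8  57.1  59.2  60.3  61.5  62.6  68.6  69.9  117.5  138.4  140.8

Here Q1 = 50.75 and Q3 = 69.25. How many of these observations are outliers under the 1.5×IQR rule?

4

IQR = 18.50; fences at 50.75 − 27.75 = 23.00 and 69.25 + 27.75 = 97.00.
Outside the cutoffs: 4.5, 117.5, 138.4, 140.8.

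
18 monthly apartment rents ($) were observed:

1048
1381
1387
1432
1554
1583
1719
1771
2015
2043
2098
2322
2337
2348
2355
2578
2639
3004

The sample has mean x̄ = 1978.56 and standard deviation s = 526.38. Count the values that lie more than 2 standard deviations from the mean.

0

Cutoffs: x̄ ± 2s = [925.80, 3031.32].
Every value lies within the cutoffs.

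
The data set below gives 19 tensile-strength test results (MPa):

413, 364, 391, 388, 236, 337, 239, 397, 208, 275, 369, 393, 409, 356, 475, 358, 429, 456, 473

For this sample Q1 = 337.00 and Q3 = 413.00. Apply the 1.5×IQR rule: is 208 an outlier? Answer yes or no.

yes

IQR = Q3 − Q1 = 413.00 − 337.00 = 76.00.
Lower fence = Q1 − 1.5·IQR = 337.00 − 114.00 = 223.00.
Upper fence = Q3 + 1.5·IQR = 413.00 + 114.00 = 527.00.
208 lies below the lower fence.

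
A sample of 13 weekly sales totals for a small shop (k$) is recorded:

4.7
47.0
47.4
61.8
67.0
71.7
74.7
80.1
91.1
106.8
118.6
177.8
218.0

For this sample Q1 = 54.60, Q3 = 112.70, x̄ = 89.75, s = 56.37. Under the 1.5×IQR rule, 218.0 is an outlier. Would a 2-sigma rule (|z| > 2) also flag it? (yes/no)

yes

z = (218.0 − 89.75) / 56.37 = 2.28.
|z| = 2.28 > 2.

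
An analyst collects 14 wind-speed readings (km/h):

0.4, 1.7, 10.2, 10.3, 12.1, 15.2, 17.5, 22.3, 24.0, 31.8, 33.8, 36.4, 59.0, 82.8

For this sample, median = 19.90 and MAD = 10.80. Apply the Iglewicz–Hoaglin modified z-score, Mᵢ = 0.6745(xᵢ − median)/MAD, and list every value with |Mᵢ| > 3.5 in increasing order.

|Mᵢ| > 3.5 ⇔ |xᵢ − 19.90| > 3.5·10.80/0.6745 = 56.04.
So outliers lie outside [-36.14, 75.94].
82.8: M = 3.93 → outlier.

82.8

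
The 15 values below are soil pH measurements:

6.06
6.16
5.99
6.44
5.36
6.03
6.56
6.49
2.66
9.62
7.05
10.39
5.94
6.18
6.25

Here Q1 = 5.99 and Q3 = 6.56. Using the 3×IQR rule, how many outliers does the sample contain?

IQR = 0.57; fences at 5.99 − 1.71 = 4.28 and 6.56 + 1.71 = 8.27.
Outside the cutoffs: 2.66, 9.62, 10.39.

3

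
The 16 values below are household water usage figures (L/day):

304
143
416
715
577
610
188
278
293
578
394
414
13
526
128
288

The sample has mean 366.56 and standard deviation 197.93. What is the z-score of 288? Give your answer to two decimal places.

-0.40

z = (288 − 366.56) / 197.93 = -0.40.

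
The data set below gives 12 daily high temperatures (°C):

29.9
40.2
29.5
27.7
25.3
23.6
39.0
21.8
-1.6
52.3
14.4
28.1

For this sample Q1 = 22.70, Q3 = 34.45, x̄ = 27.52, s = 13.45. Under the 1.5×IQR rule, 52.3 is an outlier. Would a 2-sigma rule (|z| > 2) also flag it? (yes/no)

z = (52.3 − 27.52) / 13.45 = 1.84.
|z| = 1.84 ≤ 2.

no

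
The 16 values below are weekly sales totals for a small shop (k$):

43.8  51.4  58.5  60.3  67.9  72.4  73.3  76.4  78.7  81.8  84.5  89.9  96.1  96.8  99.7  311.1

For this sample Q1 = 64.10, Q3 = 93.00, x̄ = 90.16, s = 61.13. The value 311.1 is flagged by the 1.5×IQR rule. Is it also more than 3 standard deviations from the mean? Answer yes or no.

z = (311.1 − 90.16) / 61.13 = 3.61.
|z| = 3.61 > 3.

yes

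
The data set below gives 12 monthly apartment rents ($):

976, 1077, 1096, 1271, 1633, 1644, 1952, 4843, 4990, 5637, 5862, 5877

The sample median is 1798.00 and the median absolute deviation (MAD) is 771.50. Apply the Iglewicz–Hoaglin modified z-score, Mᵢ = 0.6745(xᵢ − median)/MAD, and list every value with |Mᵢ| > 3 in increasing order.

5637, 5862, 5877

|Mᵢ| > 3 ⇔ |xᵢ − 1798.00| > 3·771.50/0.6745 = 3431.43.
So outliers lie outside [-1633.43, 5229.43].
5637: M = 3.36 → outlier.
5862: M = 3.55 → outlier.
5877: M = 3.57 → outlier.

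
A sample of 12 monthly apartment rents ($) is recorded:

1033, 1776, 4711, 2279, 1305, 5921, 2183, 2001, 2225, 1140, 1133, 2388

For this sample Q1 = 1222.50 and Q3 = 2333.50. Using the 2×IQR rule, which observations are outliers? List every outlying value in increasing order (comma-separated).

4711, 5921

IQR = Q3 − Q1 = 2333.50 − 1222.50 = 1111.00.
Lower fence = Q1 − 2·IQR = 1222.50 − 2222.00 = -999.50.
Upper fence = Q3 + 2·IQR = 2333.50 + 2222.00 = 4555.50.
4711 > 4555.50 → outlier.
5921 > 4555.50 → outlier.
All remaining values lie within [-999.50, 4555.50].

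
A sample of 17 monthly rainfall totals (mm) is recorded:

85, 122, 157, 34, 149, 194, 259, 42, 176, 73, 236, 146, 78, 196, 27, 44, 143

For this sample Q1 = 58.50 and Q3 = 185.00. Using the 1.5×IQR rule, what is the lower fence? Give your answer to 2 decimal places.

IQR = Q3 − Q1 = 185.00 − 58.50 = 126.50.
Lower fence = Q1 − 1.5·IQR = 58.50 − 189.75 = -131.25.
Upper fence = Q3 + 1.5·IQR = 185.00 + 189.75 = 374.75.

-131.25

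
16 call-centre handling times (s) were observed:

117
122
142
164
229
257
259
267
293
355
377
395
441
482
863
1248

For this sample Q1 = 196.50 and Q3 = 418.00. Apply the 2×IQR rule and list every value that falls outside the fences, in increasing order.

863, 1248

IQR = Q3 − Q1 = 418.00 − 196.50 = 221.50.
Lower fence = Q1 − 2·IQR = 196.50 − 443.00 = -246.50.
Upper fence = Q3 + 2·IQR = 418.00 + 443.00 = 861.00.
863 > 861.00 → outlier.
1248 > 861.00 → outlier.
All remaining values lie within [-246.50, 861.00].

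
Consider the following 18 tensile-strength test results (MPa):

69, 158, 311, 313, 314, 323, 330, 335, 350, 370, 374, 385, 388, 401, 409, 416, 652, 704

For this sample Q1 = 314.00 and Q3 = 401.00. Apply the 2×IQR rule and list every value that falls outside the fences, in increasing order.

IQR = Q3 − Q1 = 401.00 − 314.00 = 87.00.
Lower fence = Q1 − 2·IQR = 314.00 − 174.00 = 140.00.
Upper fence = Q3 + 2·IQR = 401.00 + 174.00 = 575.00.
69 < 140.00 → outlier.
652 > 575.00 → outlier.
704 > 575.00 → outlier.
All remaining values lie within [140.00, 575.00].

69, 652, 704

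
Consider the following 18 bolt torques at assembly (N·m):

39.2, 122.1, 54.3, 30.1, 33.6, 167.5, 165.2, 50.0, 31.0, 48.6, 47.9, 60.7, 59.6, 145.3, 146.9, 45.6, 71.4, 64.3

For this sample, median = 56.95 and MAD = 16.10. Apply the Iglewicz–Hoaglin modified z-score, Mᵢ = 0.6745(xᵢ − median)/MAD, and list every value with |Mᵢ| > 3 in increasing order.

|Mᵢ| > 3 ⇔ |xᵢ − 56.95| > 3·16.10/0.6745 = 71.61.
So outliers lie outside [-14.66, 128.56].
145.3: M = 3.70 → outlier.
146.9: M = 3.77 → outlier.
165.2: M = 4.54 → outlier.
167.5: M = 4.63 → outlier.

145.3, 146.9, 165.2, 167.5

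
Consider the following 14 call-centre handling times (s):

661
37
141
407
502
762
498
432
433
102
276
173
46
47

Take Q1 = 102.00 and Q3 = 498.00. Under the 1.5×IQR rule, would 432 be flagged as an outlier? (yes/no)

no

IQR = Q3 − Q1 = 498.00 − 102.00 = 396.00.
Lower fence = Q1 − 1.5·IQR = 102.00 − 594.00 = -492.00.
Upper fence = Q3 + 1.5·IQR = 498.00 + 594.00 = 1092.00.
432 lies within [-492.00, 1092.00].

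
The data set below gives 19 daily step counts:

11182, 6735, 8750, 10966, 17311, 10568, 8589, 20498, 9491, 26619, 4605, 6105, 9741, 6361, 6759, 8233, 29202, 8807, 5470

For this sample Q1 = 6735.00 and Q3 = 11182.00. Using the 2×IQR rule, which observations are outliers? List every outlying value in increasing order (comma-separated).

IQR = Q3 − Q1 = 11182.00 − 6735.00 = 4447.00.
Lower fence = Q1 − 2·IQR = 6735.00 − 8894.00 = -2159.00.
Upper fence = Q3 + 2·IQR = 11182.00 + 8894.00 = 20076.00.
20498 > 20076.00 → outlier.
26619 > 20076.00 → outlier.
29202 > 20076.00 → outlier.
All remaining values lie within [-2159.00, 20076.00].

20498, 26619, 29202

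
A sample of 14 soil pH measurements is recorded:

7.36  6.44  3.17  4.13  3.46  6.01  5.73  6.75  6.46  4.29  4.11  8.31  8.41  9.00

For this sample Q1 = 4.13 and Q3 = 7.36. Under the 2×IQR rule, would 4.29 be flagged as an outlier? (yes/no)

no

IQR = Q3 − Q1 = 7.36 − 4.13 = 3.23.
Lower fence = Q1 − 2·IQR = 4.13 − 6.46 = -2.33.
Upper fence = Q3 + 2·IQR = 7.36 + 6.46 = 13.82.
4.29 lies within [-2.33, 13.82].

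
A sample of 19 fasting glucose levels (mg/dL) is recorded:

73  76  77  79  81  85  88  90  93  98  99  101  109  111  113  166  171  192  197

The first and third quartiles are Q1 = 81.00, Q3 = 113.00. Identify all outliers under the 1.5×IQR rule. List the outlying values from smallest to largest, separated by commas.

IQR = Q3 − Q1 = 113.00 − 81.00 = 32.00.
Lower fence = Q1 − 1.5·IQR = 81.00 − 48.00 = 33.00.
Upper fence = Q3 + 1.5·IQR = 113.00 + 48.00 = 161.00.
166 > 161.00 → outlier.
171 > 161.00 → outlier.
192 > 161.00 → outlier.
197 > 161.00 → outlier.
All remaining values lie within [33.00, 161.00].

166, 171, 192, 197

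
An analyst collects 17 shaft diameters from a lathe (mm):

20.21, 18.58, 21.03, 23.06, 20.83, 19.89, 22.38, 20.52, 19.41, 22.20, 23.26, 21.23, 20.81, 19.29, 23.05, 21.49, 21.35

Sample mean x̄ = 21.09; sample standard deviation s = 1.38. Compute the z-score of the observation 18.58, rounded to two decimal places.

-1.82

z = (18.58 − 21.09) / 1.38 = -1.82.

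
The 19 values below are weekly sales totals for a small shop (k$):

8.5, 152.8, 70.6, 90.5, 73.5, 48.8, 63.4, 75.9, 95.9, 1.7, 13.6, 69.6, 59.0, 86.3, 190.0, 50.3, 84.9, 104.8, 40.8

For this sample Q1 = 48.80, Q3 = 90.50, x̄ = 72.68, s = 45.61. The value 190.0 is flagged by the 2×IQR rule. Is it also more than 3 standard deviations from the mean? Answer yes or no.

z = (190.0 − 72.68) / 45.61 = 2.57.
|z| = 2.57 ≤ 3.

no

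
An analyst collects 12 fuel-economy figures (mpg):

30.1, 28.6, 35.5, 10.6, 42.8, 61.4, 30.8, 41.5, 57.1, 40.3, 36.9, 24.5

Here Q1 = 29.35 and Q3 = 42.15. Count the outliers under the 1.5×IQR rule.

1

IQR = 12.80; fences at 29.35 − 19.20 = 10.15 and 42.15 + 19.20 = 61.35.
Outside the cutoffs: 61.4.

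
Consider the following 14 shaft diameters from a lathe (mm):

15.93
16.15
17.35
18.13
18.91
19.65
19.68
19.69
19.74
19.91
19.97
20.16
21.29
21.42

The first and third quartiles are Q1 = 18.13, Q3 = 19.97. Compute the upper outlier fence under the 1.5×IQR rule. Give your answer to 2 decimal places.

22.73

IQR = Q3 − Q1 = 19.97 − 18.13 = 1.84.
Lower fence = Q1 − 1.5·IQR = 18.13 − 2.76 = 15.37.
Upper fence = Q3 + 1.5·IQR = 19.97 + 2.76 = 22.73.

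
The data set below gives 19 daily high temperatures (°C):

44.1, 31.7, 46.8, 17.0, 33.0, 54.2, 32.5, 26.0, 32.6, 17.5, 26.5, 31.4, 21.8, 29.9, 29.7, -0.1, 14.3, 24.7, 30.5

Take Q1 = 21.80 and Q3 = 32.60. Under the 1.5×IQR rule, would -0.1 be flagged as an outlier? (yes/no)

IQR = Q3 − Q1 = 32.60 − 21.80 = 10.80.
Lower fence = Q1 − 1.5·IQR = 21.80 − 16.20 = 5.60.
Upper fence = Q3 + 1.5·IQR = 32.60 + 16.20 = 48.80.
-0.1 lies below the lower fence.

yes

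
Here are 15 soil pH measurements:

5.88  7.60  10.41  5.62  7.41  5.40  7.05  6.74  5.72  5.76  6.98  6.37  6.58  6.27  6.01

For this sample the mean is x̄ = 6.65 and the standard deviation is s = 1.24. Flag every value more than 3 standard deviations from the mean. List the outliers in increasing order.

10.41

Cutoffs at x̄ ± 3s: 6.65 ± 3·1.24 = [2.93, 10.37].
10.41: z = 3.03, |z| > 3 → outlier.
Every other value lies within [2.93, 10.37].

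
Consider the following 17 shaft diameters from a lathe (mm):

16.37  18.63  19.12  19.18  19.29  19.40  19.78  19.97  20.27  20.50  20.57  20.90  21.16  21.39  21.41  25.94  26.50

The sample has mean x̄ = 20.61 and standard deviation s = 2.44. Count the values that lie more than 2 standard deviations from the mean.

2

Cutoffs: x̄ ± 2s = [15.73, 25.49].
Outside the cutoffs: 25.94, 26.50.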